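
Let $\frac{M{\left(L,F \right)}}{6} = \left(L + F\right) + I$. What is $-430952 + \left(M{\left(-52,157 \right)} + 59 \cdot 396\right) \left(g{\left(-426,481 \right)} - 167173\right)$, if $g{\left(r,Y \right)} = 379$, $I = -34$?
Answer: $-3968460212$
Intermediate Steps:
$M{\left(L,F \right)} = -204 + 6 F + 6 L$ ($M{\left(L,F \right)} = 6 \left(\left(L + F\right) - 34\right) = 6 \left(\left(F + L\right) - 34\right) = 6 \left(-34 + F + L\right) = -204 + 6 F + 6 L$)
$-430952 + \left(M{\left(-52,157 \right)} + 59 \cdot 396\right) \left(g{\left(-426,481 \right)} - 167173\right) = -430952 + \left(\left(-204 + 6 \cdot 157 + 6 \left(-52\right)\right) + 59 \cdot 396\right) \left(379 - 167173\right) = -430952 + \left(\left(-204 + 942 - 312\right) + 23364\right) \left(-166794\right) = -430952 + \left(426 + 23364\right) \left(-166794\right) = -430952 + 23790 \left(-166794\right) = -430952 - 3968029260 = -3968460212$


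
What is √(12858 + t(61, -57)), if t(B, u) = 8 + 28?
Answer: √12894 ≈ 113.55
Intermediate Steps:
t(B, u) = 36
√(12858 + t(61, -57)) = √(12858 + 36) = √12894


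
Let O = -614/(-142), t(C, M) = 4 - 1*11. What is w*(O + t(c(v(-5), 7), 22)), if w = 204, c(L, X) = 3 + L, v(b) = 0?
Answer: -38760/71 ≈ -545.92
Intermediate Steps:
t(C, M) = -7 (t(C, M) = 4 - 11 = -7)
O = 307/71 (O = -614*(-1/142) = 307/71 ≈ 4.3239)
w*(O + t(c(v(-5), 7), 22)) = 204*(307/71 - 7) = 204*(-190/71) = -38760/71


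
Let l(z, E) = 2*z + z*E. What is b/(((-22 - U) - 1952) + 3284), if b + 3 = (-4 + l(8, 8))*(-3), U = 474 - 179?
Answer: -33/145 ≈ -0.22759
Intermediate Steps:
U = 295
l(z, E) = 2*z + E*z
b = -231 (b = -3 + (-4 + 8*(2 + 8))*(-3) = -3 + (-4 + 8*10)*(-3) = -3 + (-4 + 80)*(-3) = -3 + 76*(-3) = -3 - 228 = -231)
b/(((-22 - U) - 1952) + 3284) = -231/(((-22 - 1*295) - 1952) + 3284) = -231/(((-22 - 295) - 1952) + 3284) = -231/((-317 - 1952) + 3284) = -231/(-2269 + 3284) = -231/1015 = -231*1/1015 = -33/145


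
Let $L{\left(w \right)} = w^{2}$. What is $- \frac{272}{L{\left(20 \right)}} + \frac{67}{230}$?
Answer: $- \frac{447}{1150} \approx -0.3887$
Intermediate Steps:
$- \frac{272}{L{\left(20 \right)}} + \frac{67}{230} = - \frac{272}{20^{2}} + \frac{67}{230} = - \frac{272}{400} + 67 \cdot \frac{1}{230} = \left(-272\right) \frac{1}{400} + \frac{67}{230} = - \frac{17}{25} + \frac{67}{230} = - \frac{447}{1150}$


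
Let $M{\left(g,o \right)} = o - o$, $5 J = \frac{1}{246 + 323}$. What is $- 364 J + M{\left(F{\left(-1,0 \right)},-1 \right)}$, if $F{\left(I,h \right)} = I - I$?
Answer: $- \frac{364}{2845} \approx -0.12794$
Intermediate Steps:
$J = \frac{1}{2845}$ ($J = \frac{1}{5 \left(246 + 323\right)} = \frac{1}{5 \cdot 569} = \frac{1}{5} \cdot \frac{1}{569} = \frac{1}{2845} \approx 0.00035149$)
$F{\left(I,h \right)} = 0$
$M{\left(g,o \right)} = 0$
$- 364 J + M{\left(F{\left(-1,0 \right)},-1 \right)} = \left(-364\right) \frac{1}{2845} + 0 = - \frac{364}{2845} + 0 = - \frac{364}{2845}$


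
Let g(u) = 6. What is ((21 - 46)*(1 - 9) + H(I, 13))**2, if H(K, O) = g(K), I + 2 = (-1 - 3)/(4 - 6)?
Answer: 42436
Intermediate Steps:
I = 0 (I = -2 + (-1 - 3)/(4 - 6) = -2 - 4/(-2) = -2 - 4*(-1/2) = -2 + 2 = 0)
H(K, O) = 6
((21 - 46)*(1 - 9) + H(I, 13))**2 = ((21 - 46)*(1 - 9) + 6)**2 = (-25*(-8) + 6)**2 = (200 + 6)**2 = 206**2 = 42436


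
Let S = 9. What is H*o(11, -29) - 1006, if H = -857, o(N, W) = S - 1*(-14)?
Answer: -20717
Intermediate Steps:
o(N, W) = 23 (o(N, W) = 9 - 1*(-14) = 9 + 14 = 23)
H*o(11, -29) - 1006 = -857*23 - 1006 = -19711 - 1006 = -20717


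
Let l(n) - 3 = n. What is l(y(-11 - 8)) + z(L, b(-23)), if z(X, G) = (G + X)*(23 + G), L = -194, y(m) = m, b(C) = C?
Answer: -16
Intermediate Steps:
l(n) = 3 + n
z(X, G) = (23 + G)*(G + X)
l(y(-11 - 8)) + z(L, b(-23)) = (3 + (-11 - 8)) + ((-23)**2 + 23*(-23) + 23*(-194) - 23*(-194)) = (3 - 19) + (529 - 529 - 4462 + 4462) = -16 + 0 = -16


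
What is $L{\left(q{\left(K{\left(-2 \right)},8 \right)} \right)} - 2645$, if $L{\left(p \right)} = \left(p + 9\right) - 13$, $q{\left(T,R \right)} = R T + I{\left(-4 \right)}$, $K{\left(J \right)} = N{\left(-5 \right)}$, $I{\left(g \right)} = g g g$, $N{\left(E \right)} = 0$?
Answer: $-2713$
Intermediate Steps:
$I{\left(g \right)} = g^{3}$ ($I{\left(g \right)} = g^{2} g = g^{3}$)
$K{\left(J \right)} = 0$
$q{\left(T,R \right)} = -64 + R T$ ($q{\left(T,R \right)} = R T + \left(-4\right)^{3} = R T - 64 = -64 + R T$)
$L{\left(p \right)} = -4 + p$ ($L{\left(p \right)} = \left(9 + p\right) - 13 = -4 + p$)
$L{\left(q{\left(K{\left(-2 \right)},8 \right)} \right)} - 2645 = \left(-4 + \left(-64 + 8 \cdot 0\right)\right) - 2645 = \left(-4 + \left(-64 + 0\right)\right) - 2645 = \left(-4 - 64\right) - 2645 = -68 - 2645 = -2713$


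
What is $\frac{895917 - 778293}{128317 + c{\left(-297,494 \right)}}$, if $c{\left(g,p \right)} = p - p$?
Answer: $\frac{117624}{128317} \approx 0.91667$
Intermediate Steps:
$c{\left(g,p \right)} = 0$
$\frac{895917 - 778293}{128317 + c{\left(-297,494 \right)}} = \frac{895917 - 778293}{128317 + 0} = \frac{117624}{128317}$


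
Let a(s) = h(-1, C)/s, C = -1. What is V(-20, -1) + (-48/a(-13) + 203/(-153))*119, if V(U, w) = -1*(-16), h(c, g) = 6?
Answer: 110107/9 ≈ 12234.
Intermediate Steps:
a(s) = 6/s
V(U, w) = 16
V(-20, -1) + (-48/a(-13) + 203/(-153))*119 = 16 + (-48/(6/(-13)) + 203/(-153))*119 = 16 + (-48/(6*(-1/13)) + 203*(-1/153))*119 = 16 + (-48/(-6/13) - 203/153)*119 = 16 + (-48*(-13/6) - 203/153)*119 = 16 + (104 - 203/153)*119 = 16 + (15709/153)*119 = 16 + 109963/9 = 110107/9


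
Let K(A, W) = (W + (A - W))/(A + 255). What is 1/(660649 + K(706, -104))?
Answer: 961/634884395 ≈ 1.5137e-6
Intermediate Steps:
K(A, W) = A/(255 + A)
1/(660649 + K(706, -104)) = 1/(660649 + 706/(255 + 706)) = 1/(660649 + 706/961) = 1/(634884395/961) = 961/634884395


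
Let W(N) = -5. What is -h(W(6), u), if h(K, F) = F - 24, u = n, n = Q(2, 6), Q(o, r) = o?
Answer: 22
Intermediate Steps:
n = 2
u = 2
h(K, F) = -24 + F
-h(W(6), u) = -(-24 + 2) = -1*(-22) = 22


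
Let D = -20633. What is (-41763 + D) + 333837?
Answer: 271441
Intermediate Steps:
(-41763 + D) + 333837 = (-41763 - 20633) + 333837 = -62396 + 333837 = 271441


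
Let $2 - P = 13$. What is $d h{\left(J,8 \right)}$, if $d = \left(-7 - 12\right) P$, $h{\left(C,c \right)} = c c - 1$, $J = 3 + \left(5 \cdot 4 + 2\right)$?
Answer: $13167$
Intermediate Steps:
$P = -11$ ($P = 2 - 13 = -11$)
$J = 25$ ($J = 3 + \left(20 + 2\right) = 3 + 22 = 25$)
$h{\left(C,c \right)} = -1 + c^{2}$ ($h{\left(C,c \right)} = c^{2} - 1 = -1 + c^{2}$)
$d = 209$ ($d = \left(-7 - 12\right) \left(-11\right) = \left(-19\right) \left(-11\right) = 209$)
$d h{\left(J,8 \right)} = 209 \left(-1 + 8^{2}\right) = 209 \left(-1 + 64\right) = 209 \cdot 63 = 13167$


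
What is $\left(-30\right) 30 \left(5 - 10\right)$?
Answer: $4500$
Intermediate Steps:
$\left(-30\right) 30 \left(5 - 10\right) = \left(-900\right) \left(-5\right) = 4500$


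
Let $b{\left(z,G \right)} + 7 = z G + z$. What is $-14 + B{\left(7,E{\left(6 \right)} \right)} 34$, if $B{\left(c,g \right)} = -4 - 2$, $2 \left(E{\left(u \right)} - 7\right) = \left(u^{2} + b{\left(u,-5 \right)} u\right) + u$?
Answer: $-218$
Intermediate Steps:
$b{\left(z,G \right)} = -7 + z + G z$ ($b{\left(z,G \right)} = -7 + \left(z G + z\right) = -7 + \left(G z + z\right) = -7 + \left(z + G z\right) = -7 + z + G z$)
$E{\left(u \right)} = 7 + \frac{u}{2} + \frac{u^{2}}{2} + \frac{u \left(-7 - 4 u\right)}{2}$ ($E{\left(u \right)} = 7 + \frac{\left(u^{2} + \left(-7 + u - 5 u\right) u\right) + u}{2} = 7 + \frac{\left(u^{2} + \left(-7 - 4 u\right) u\right) + u}{2} = 7 + \frac{\left(u^{2} + u \left(-7 - 4 u\right)\right) + u}{2} = 7 + \frac{u + u^{2} + u \left(-7 - 4 u\right)}{2} = 7 + \left(\frac{u}{2} + \frac{u^{2}}{2} + \frac{u \left(-7 - 4 u\right)}{2}\right) = 7 + \frac{u}{2} + \frac{u^{2}}{2} + \frac{u \left(-7 - 4 u\right)}{2}$)
$B{\left(c,g \right)} = -6$ ($B{\left(c,g \right)} = -4 - 2 = -6$)
$-14 + B{\left(7,E{\left(6 \right)} \right)} 34 = -14 - 204 = -218$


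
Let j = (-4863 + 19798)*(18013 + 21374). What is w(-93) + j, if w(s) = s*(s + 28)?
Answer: 588250890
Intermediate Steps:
w(s) = s*(28 + s)
j = 588244845 (j = 14935*39387 = 588244845)
w(-93) + j = -93*(28 - 93) + 588244845 = -93*(-65) + 588244845 = 6045 + 588244845 = 588250890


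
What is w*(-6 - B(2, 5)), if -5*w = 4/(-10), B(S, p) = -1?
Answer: -⅖ ≈ -0.40000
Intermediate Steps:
w = 2/25 (w = -4/(5*(-10)) = -4*(-1)/(5*10) = -⅕*(-⅖) = 2/25 ≈ 0.080000)
w*(-6 - B(2, 5)) = 2*(-6 - 1*(-1))/25 = 2*(-6 + 1)/25 = (2/25)*(-5) = -⅖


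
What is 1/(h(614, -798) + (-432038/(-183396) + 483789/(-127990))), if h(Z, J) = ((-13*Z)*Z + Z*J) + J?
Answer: -172594515/930581199024004 ≈ -1.8547e-7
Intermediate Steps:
h(Z, J) = J - 13*Z**2 + J*Z (h(Z, J) = (-13*Z**2 + J*Z) + J = J - 13*Z**2 + J*Z)
1/(h(614, -798) + (-432038/(-183396) + 483789/(-127990))) = 1/((-798 - 13*614**2 - 798*614) + (-432038/(-183396) + 483789/(-127990))) = 1/((-798 - 13*376996 - 489972) + (-432038*(-1/183396) + 483789*(-1/127990))) = 1/((-798 - 4900948 - 489972) + (12707/5394 - 483789/127990)) = 1/(-5391718 - 245797234/172594515) = 1/(-930581199024004/172594515) = -172594515/930581199024004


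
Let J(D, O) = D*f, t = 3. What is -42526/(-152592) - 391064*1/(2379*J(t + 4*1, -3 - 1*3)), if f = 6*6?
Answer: -129464245/346515624 ≈ -0.37362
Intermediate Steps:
f = 36
J(D, O) = 36*D (J(D, O) = D*36 = 36*D)
-42526/(-152592) - 391064*1/(2379*J(t + 4*1, -3 - 1*3)) = -42526/(-152592) - 391064*1/(85644*(3 + 4*1)) = -42526*(-1/152592) - 391064*1/(85644*(3 + 4)) = 1933/6936 - 391064/(2379*(36*7)) = 1933/6936 - 391064/(2379*252) = 1933/6936 - 391064/599508 = 1933/6936 - 391064*1/599508 = 1933/6936 - 97766/149877 = -129464245/346515624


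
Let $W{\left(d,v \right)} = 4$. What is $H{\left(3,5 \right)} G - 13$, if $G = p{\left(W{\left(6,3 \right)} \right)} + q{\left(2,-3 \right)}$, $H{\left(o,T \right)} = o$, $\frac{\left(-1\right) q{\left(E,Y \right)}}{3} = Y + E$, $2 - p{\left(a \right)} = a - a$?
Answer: $2$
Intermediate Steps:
$p{\left(a \right)} = 2$ ($p{\left(a \right)} = 2 - \left(a - a\right) = 2 - 0 = 2 + 0 = 2$)
$q{\left(E,Y \right)} = - 3 E - 3 Y$ ($q{\left(E,Y \right)} = - 3 \left(Y + E\right) = - 3 \left(E + Y\right) = - 3 E - 3 Y$)
$G = 5$ ($G = 2 - -3 = 2 + \left(-6 + 9\right) = 2 + 3 = 5$)
$H{\left(3,5 \right)} G - 13 = 3 \cdot 5 - 13 = 15 - 13 = 2$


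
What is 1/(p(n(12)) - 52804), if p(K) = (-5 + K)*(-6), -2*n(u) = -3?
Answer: -1/52783 ≈ -1.8945e-5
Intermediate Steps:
n(u) = 3/2 (n(u) = -½*(-3) = 3/2)
p(K) = 30 - 6*K
1/(p(n(12)) - 52804) = 1/((30 - 6*3/2) - 52804) = 1/((30 - 9) - 52804) = 1/(21 - 52804) = 1/(-52783) = -1/52783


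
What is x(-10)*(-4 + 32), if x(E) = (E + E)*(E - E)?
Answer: 0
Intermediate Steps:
x(E) = 0 (x(E) = (2*E)*0 = 0)
x(-10)*(-4 + 32) = 0*(-4 + 32) = 0*28 = 0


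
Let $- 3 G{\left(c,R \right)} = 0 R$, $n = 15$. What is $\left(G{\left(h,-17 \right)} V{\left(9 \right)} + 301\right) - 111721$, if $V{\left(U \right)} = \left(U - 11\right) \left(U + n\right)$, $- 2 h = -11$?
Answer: $-111420$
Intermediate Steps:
$h = \frac{11}{2}$ ($h = \left(- \frac{1}{2}\right) \left(-11\right) = \frac{11}{2} \approx 5.5$)
$G{\left(c,R \right)} = 0$ ($G{\left(c,R \right)} = - \frac{0 R}{3} = \left(- \frac{1}{3}\right) 0 = 0$)
$V{\left(U \right)} = \left(-11 + U\right) \left(15 + U\right)$ ($V{\left(U \right)} = \left(U - 11\right) \left(U + 15\right) = \left(-11 + U\right) \left(15 + U\right)$)
$\left(G{\left(h,-17 \right)} V{\left(9 \right)} + 301\right) - 111721 = \left(0 \left(-165 + 9^{2} + 4 \cdot 9\right) + 301\right) - 111721 = \left(0 \left(-165 + 81 + 36\right) + 301\right) - 111721 = \left(0 \left(-48\right) + 301\right) - 111721 = \left(0 + 301\right) - 111721 = 301 - 111721 = -111420$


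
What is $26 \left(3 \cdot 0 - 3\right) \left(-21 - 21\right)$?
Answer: $3276$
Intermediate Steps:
$26 \left(3 \cdot 0 - 3\right) \left(-21 - 21\right) = 26 \left(0 - 3\right) \left(-42\right) = 26 \left(-3\right) \left(-42\right) = \left(-78\right) \left(-42\right) = 3276$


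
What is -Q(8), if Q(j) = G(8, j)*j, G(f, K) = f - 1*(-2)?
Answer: -80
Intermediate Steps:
G(f, K) = 2 + f (G(f, K) = f + 2 = 2 + f)
Q(j) = 10*j (Q(j) = (2 + 8)*j = 10*j)
-Q(8) = -10*8 = -1*80 = -80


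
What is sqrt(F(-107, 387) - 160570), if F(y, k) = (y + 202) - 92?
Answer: 11*I*sqrt(1327) ≈ 400.71*I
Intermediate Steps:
F(y, k) = 110 + y (F(y, k) = (202 + y) - 92 = 110 + y)
sqrt(F(-107, 387) - 160570) = sqrt((110 - 107) - 160570) = sqrt(3 - 160570) = sqrt(-160567) = 11*I*sqrt(1327)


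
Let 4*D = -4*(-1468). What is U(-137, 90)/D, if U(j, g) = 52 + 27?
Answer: 79/1468 ≈ 0.053815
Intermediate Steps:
U(j, g) = 79
D = 1468 (D = (-4*(-1468))/4 = (¼)*5872 = 1468)
U(-137, 90)/D = 79/1468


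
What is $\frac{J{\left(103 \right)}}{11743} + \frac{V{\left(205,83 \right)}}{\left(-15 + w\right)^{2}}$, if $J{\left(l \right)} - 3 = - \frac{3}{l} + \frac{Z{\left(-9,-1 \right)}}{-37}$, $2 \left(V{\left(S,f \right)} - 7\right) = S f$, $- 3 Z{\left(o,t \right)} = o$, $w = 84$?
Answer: $\frac{762196431403}{426134000106} \approx 1.7886$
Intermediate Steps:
$Z{\left(o,t \right)} = - \frac{o}{3}$
$V{\left(S,f \right)} = 7 + \frac{S f}{2}$
$J{\left(l \right)} = \frac{108}{37} - \frac{3}{l}$ ($J{\left(l \right)} = 3 + \left(- \frac{3}{l} + \frac{\left(- \frac{1}{3}\right) \left(-9\right)}{-37}\right) = 3 + \left(- \frac{3}{l} + 3 \left(- \frac{1}{37}\right)\right) = 3 - \left(\frac{3}{37} + \frac{3}{l}\right) = \frac{108}{37} - \frac{3}{l}$)
$\frac{J{\left(103 \right)}}{11743} + \frac{V{\left(205,83 \right)}}{\left(-15 + w\right)^{2}} = \frac{\frac{108}{37} - \frac{3}{103}}{11743} + \frac{7 + \frac{1}{2} \cdot 205 \cdot 83}{\left(-15 + 84\right)^{2}} = \left(\frac{108}{37} - \frac{3}{103}\right) \frac{1}{11743} + \frac{7 + \frac{17015}{2}}{69^{2}} = \left(\frac{108}{37} - \frac{3}{103}\right) \frac{1}{11743} + \frac{17029}{2 \cdot 4761} = \frac{11013}{3811} \cdot \frac{1}{11743} + \frac{17029}{2} \cdot \frac{1}{4761} = \frac{11013}{44752573} + \frac{17029}{9522} = \frac{762196431403}{426134000106}$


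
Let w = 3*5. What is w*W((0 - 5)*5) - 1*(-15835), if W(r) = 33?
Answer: 16330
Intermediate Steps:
w = 15
w*W((0 - 5)*5) - 1*(-15835) = 15*33 - 1*(-15835) = 495 + 15835 = 16330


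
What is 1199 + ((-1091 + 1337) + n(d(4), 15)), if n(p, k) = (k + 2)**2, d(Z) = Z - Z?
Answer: 1734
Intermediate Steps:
d(Z) = 0
n(p, k) = (2 + k)**2
1199 + ((-1091 + 1337) + n(d(4), 15)) = 1199 + ((-1091 + 1337) + (2 + 15)**2) = 1199 + (246 + 17**2) = 1199 + (246 + 289) = 1199 + 535 = 1734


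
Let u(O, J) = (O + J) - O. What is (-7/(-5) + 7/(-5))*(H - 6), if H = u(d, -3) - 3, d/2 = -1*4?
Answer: 0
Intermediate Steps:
d = -8 (d = 2*(-1*4) = 2*(-4) = -8)
u(O, J) = J (u(O, J) = (J + O) - O = J)
H = -6 (H = -3 - 3 = -6)
(-7/(-5) + 7/(-5))*(H - 6) = (-7/(-5) + 7/(-5))*(-6 - 6) = (-7*(-⅕) + 7*(-⅕))*(-12) = (7/5 - 7/5)*(-12) = 0*(-12) = 0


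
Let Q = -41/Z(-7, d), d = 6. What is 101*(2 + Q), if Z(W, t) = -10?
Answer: 6161/10 ≈ 616.10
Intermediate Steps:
Q = 41/10 (Q = -41/(-10) = -41*(-1/10) = 41/10 ≈ 4.1000)
101*(2 + Q) = 101*(2 + 41/10) = 101*(61/10) = 6161/10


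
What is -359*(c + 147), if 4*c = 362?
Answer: -170525/2 ≈ -85263.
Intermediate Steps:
c = 181/2 (c = (1/4)*362 = 181/2 ≈ 90.500)
-359*(c + 147) = -359*(181/2 + 147) = -359*475/2 = -170525/2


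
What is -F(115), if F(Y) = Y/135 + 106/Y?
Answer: -5507/3105 ≈ -1.7736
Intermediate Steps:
F(Y) = 106/Y + Y/135 (F(Y) = Y*(1/135) + 106/Y = Y/135 + 106/Y = 106/Y + Y/135)
-F(115) = -(106/115 + (1/135)*115) = -(106*(1/115) + 23/27) = -(106/115 + 23/27) = -1*5507/3105 = -5507/3105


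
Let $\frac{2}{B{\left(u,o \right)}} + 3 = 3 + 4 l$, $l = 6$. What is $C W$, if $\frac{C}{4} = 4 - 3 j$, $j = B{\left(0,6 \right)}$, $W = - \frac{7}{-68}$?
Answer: $\frac{105}{68} \approx 1.5441$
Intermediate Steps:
$W = \frac{7}{68}$ ($W = \left(-7\right) \left(- \frac{1}{68}\right) = \frac{7}{68} \approx 0.10294$)
$B{\left(u,o \right)} = \frac{1}{12}$ ($B{\left(u,o \right)} = \frac{2}{-3 + \left(3 + 4 \cdot 6\right)} = \frac{2}{-3 + \left(3 + 24\right)} = \frac{2}{-3 + 27} = \frac{2}{24} = 2 \cdot \frac{1}{24} = \frac{1}{12}$)
$j = \frac{1}{12} \approx 0.083333$
$C = 15$ ($C = 4 \left(4 - \frac{1}{4}\right) = 4 \cdot \frac{15}{4} = 15$)
$C W = 15 \cdot \frac{7}{68} = \frac{105}{68}$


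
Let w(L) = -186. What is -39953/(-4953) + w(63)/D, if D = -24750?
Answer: 18328852/2270125 ≈ 8.0739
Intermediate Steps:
-39953/(-4953) + w(63)/D = -39953/(-4953) - 186/(-24750) = -39953*(-1/4953) - 186*(-1/24750) = 39953/4953 + 31/4125 = 18328852/2270125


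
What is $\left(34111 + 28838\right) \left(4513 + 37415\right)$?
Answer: $2639325672$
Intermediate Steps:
$\left(34111 + 28838\right) \left(4513 + 37415\right) = 62949 \cdot 41928 = 2639325672$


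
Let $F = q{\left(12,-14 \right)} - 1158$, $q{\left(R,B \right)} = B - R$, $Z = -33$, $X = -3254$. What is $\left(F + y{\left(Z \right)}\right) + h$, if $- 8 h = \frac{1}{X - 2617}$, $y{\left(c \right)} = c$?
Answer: $- \frac{57160055}{46968} \approx -1217.0$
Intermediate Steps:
$h = \frac{1}{46968}$ ($h = - \frac{1}{8 \left(-3254 - 2617\right)} = - \frac{1}{8 \left(-5871\right)} = \left(- \frac{1}{8}\right) \left(- \frac{1}{5871}\right) = \frac{1}{46968} \approx 2.1291 \cdot 10^{-5}$)
$F = -1184$ ($F = \left(-14 - 12\right) - 1158 = -26 - 1158 = -1184$)
$\left(F + y{\left(Z \right)}\right) + h = \left(-1184 - 33\right) + \frac{1}{46968} = -1217 + \frac{1}{46968} = - \frac{57160055}{46968}$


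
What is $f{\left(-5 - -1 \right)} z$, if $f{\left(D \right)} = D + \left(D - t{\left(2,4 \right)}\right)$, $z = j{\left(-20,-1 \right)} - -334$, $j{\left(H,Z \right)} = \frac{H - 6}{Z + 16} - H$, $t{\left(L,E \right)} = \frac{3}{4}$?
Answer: $- \frac{9247}{3} \approx -3082.3$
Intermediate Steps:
$t{\left(L,E \right)} = \frac{3}{4}$ ($t{\left(L,E \right)} = 3 \cdot \frac{1}{4} = \frac{3}{4}$)
$j{\left(H,Z \right)} = - H + \frac{-6 + H}{16 + Z}$ ($j{\left(H,Z \right)} = \frac{-6 + H}{16 + Z} - H = - H + \frac{-6 + H}{16 + Z}$)
$z = \frac{5284}{15}$ ($z = \frac{-6 - -300 - \left(-20\right) \left(-1\right)}{16 - 1} - -334 = \frac{-6 + 300 - 20}{15} + 334 = \frac{1}{15} \cdot 274 + 334 = \frac{274}{15} + 334 = \frac{5284}{15} \approx 352.27$)
$f{\left(D \right)} = - \frac{3}{4} + 2 D$ ($f{\left(D \right)} = D + \left(D - \frac{3}{4}\right) = D + \left(- \frac{3}{4} + D\right) = - \frac{3}{4} + 2 D$)
$f{\left(-5 - -1 \right)} z = \left(- \frac{3}{4} + 2 \left(-5 - -1\right)\right) \frac{5284}{15} = \left(- \frac{3}{4} + 2 \left(-5 + 1\right)\right) \frac{5284}{15} = \left(- \frac{3}{4} + 2 \left(-4\right)\right) \frac{5284}{15} = \left(- \frac{3}{4} - 8\right) \frac{5284}{15} = \left(- \frac{35}{4}\right) \frac{5284}{15} = - \frac{9247}{3}$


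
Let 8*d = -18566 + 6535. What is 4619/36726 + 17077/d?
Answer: -4961788027/441850506 ≈ -11.230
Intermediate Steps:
d = -12031/8 (d = (-18566 + 6535)/8 = (⅛)*(-12031) = -12031/8 ≈ -1503.9)
4619/36726 + 17077/d = 4619/36726 + 17077/(-12031/8) = 4619*(1/36726) + 17077*(-8/12031) = 4619/36726 - 136616/12031 = -4961788027/441850506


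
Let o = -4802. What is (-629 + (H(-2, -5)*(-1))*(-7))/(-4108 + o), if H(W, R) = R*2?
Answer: 233/2970 ≈ 0.078451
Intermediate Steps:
H(W, R) = 2*R
(-629 + (H(-2, -5)*(-1))*(-7))/(-4108 + o) = (-629 + ((2*(-5))*(-1))*(-7))/(-4108 - 4802) = (-629 - 10*(-1)*(-7))/(-8910) = (-629 + 10*(-7))*(-1/8910) = (-629 - 70)*(-1/8910) = -699*(-1/8910) = 233/2970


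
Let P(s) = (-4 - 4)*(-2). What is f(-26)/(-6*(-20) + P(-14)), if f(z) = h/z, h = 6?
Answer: -3/1768 ≈ -0.0016968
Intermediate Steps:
P(s) = 16 (P(s) = -8*(-2) = 16)
f(z) = 6/z
f(-26)/(-6*(-20) + P(-14)) = (6/(-26))/(-6*(-20) + 16) = (6*(-1/26))/(120 + 16) = -3/13/136 = -3/13*1/136 = -3/1768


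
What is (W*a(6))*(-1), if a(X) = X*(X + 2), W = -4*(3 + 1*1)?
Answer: 768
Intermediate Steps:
W = -16 (W = -4*(3 + 1) = -4*4 = -16)
a(X) = X*(2 + X)
(W*a(6))*(-1) = -96*(2 + 6)*(-1) = -96*8*(-1) = -16*48*(-1) = -768*(-1) = 768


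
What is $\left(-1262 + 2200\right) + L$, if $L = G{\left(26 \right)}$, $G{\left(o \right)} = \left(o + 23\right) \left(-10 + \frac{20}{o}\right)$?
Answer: $\frac{6314}{13} \approx 485.69$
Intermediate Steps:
$G{\left(o \right)} = \left(-10 + \frac{20}{o}\right) \left(23 + o\right)$ ($G{\left(o \right)} = \left(23 + o\right) \left(-10 + \frac{20}{o}\right) = \left(-10 + \frac{20}{o}\right) \left(23 + o\right)$)
$L = - \frac{5880}{13}$ ($L = -210 - 260 + \frac{460}{26} = -210 - 260 + 460 \cdot \frac{1}{26} = -210 - 260 + \frac{230}{13} = - \frac{5880}{13} \approx -452.31$)
$\left(-1262 + 2200\right) + L = \left(-1262 + 2200\right) - \frac{5880}{13} = 938 - \frac{5880}{13} = \frac{6314}{13}$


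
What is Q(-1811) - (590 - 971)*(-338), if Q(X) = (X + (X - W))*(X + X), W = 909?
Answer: 16282504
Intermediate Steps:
Q(X) = 2*X*(-909 + 2*X) (Q(X) = (X + (X - 1*909))*(X + X) = (X + (X - 909))*(2*X) = (X + (-909 + X))*(2*X) = (-909 + 2*X)*(2*X) = 2*X*(-909 + 2*X))
Q(-1811) - (590 - 971)*(-338) = 2*(-1811)*(-909 + 2*(-1811)) - (590 - 971)*(-338) = 2*(-1811)*(-909 - 3622) - (-381)*(-338) = 2*(-1811)*(-4531) - 1*128778 = 16411282 - 128778 = 16282504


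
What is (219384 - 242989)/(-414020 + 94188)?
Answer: 23605/319832 ≈ 0.073804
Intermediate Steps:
(219384 - 242989)/(-414020 + 94188) = -23605/(-319832) = -23605*(-1/319832) = 23605/319832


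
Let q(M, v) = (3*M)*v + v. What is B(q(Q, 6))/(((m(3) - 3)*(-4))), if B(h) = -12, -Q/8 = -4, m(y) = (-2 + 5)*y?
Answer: ½ ≈ 0.50000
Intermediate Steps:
m(y) = 3*y
Q = 32 (Q = -8*(-4) = 32)
q(M, v) = v + 3*M*v (q(M, v) = 3*M*v + v = v + 3*M*v)
B(q(Q, 6))/(((m(3) - 3)*(-4))) = -12*(-1/(4*(3*3 - 3))) = -12*(-1/(4*(9 - 3))) = -12/(6*(-4)) = -12/(-24) = -12*(-1/24) = ½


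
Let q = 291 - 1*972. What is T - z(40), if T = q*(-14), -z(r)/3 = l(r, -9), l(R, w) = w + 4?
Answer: 9519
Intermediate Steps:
l(R, w) = 4 + w
q = -681 (q = 291 - 972 = -681)
z(r) = 15 (z(r) = -3*(4 - 9) = -3*(-5) = 15)
T = 9534 (T = -681*(-14) = 9534)
T - z(40) = 9534 - 1*15 = 9534 - 15 = 9519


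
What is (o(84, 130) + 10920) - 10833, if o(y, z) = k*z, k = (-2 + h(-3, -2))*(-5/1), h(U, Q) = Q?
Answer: 2687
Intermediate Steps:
k = 20 (k = (-2 - 2)*(-5/1) = -(-20) = -4*(-5) = 20)
o(y, z) = 20*z
(o(84, 130) + 10920) - 10833 = (20*130 + 10920) - 10833 = (2600 + 10920) - 10833 = 13520 - 10833 = 2687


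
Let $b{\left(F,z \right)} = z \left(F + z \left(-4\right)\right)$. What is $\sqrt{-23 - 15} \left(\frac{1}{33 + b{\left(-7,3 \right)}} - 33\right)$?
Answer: $- \frac{793 i \sqrt{38}}{24} \approx - 203.68 i$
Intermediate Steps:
$b{\left(F,z \right)} = z \left(F - 4 z\right)$
$\sqrt{-23 - 15} \left(\frac{1}{33 + b{\left(-7,3 \right)}} - 33\right) = \sqrt{-23 - 15} \left(\frac{1}{33 + 3 \left(-7 - 12\right)} - 33\right) = \sqrt{-38} \left(\frac{1}{33 + 3 \left(-7 - 12\right)} - 33\right) = i \sqrt{38} \left(\frac{1}{33 + 3 \left(-19\right)} - 33\right) = i \sqrt{38} \left(\frac{1}{33 - 57} - 33\right) = i \sqrt{38} \left(\frac{1}{-24} - 33\right) = i \sqrt{38} \left(- \frac{1}{24} - 33\right) = i \sqrt{38} \left(- \frac{793}{24}\right) = - \frac{793 i \sqrt{38}}{24}$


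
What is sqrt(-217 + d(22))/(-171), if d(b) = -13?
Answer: -I*sqrt(230)/171 ≈ -0.088689*I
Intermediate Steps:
sqrt(-217 + d(22))/(-171) = sqrt(-217 - 13)/(-171) = sqrt(-230)*(-1/171) = (I*sqrt(230))*(-1/171) = -I*sqrt(230)/171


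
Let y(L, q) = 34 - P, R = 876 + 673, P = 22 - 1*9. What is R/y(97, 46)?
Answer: 1549/21 ≈ 73.762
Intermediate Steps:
P = 13 (P = 22 - 9 = 13)
R = 1549
y(L, q) = 21 (y(L, q) = 34 - 1*13 = 34 - 13 = 21)
R/y(97, 46) = 1549/21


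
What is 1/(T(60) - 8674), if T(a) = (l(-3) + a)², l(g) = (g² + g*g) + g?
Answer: -1/3049 ≈ -0.00032798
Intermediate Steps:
l(g) = g + 2*g² (l(g) = (g² + g²) + g = 2*g² + g = g + 2*g²)
T(a) = (15 + a)² (T(a) = (-3*(1 + 2*(-3)) + a)² = (-3*(1 - 6) + a)² = (-3*(-5) + a)² = (15 + a)²)
1/(T(60) - 8674) = 1/((15 + 60)² - 8674) = 1/(75² - 8674) = 1/(5625 - 8674) = 1/(-3049) = -1/3049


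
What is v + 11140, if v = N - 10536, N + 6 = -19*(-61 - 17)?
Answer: 2080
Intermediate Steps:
N = 1476 (N = -6 - 19*(-61 - 17) = -6 - 19*(-78) = -6 + 1482 = 1476)
v = -9060 (v = 1476 - 10536 = -9060)
v + 11140 = -9060 + 11140 = 2080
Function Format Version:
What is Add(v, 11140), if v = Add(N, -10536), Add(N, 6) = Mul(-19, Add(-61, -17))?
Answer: 2080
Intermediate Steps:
N = 1476 (N = Add(-6, Mul(-19, Add(-61, -17))) = Add(-6, Mul(-19, -78)) = Add(-6, 1482) = 1476)
v = -9060 (v = Add(1476, -10536) = -9060)
Add(v, 11140) = Add(-9060, 11140) = 2080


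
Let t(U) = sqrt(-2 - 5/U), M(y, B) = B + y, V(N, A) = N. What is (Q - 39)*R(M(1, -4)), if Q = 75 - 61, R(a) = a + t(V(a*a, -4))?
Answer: 75 - 25*I*sqrt(23)/3 ≈ 75.0 - 39.965*I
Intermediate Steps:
R(a) = a + sqrt(-2 - 5/a**2)
Q = 14
(Q - 39)*R(M(1, -4)) = (14 - 39)*((-4 + 1) + sqrt(-2 - 5/(-4 + 1)**2)) = -25*(-3 + sqrt(-2 - 5/(-3)**2)) = -25*(-3 + sqrt(-2 - 5*1/9)) = -25*(-3 + sqrt(-2 - 5/9)) = -25*(-3 + sqrt(-23/9)) = -25*(-3 + I*sqrt(23)/3) = 75 - 25*I*sqrt(23)/3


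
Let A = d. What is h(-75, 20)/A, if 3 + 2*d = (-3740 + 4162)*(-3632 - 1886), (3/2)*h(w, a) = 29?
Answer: -116/6985797 ≈ -1.6605e-5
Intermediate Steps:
h(w, a) = 58/3 (h(w, a) = (⅔)*29 = 58/3)
d = -2328599/2 (d = -3/2 + ((-3740 + 4162)*(-3632 - 1886))/2 = -3/2 + (422*(-5518))/2 = -3/2 + (½)*(-2328596) = -3/2 - 1164298 = -2328599/2 ≈ -1.1643e+6)
A = -2328599/2 ≈ -1.1643e+6
h(-75, 20)/A = 58/(3*(-2328599/2)) = (58/3)*(-2/2328599) = -116/6985797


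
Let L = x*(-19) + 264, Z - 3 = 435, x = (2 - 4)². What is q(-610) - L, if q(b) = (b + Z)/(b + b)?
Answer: -57297/305 ≈ -187.86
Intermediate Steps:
x = 4 (x = (-2)² = 4)
Z = 438 (Z = 3 + 435 = 438)
q(b) = (438 + b)/(2*b) (q(b) = (b + 438)/(b + b) = (438 + b)/((2*b)) = (438 + b)*(1/(2*b)) = (438 + b)/(2*b))
L = 188 (L = 4*(-19) + 264 = -76 + 264 = 188)
q(-610) - L = (½)*(438 - 610)/(-610) - 1*188 = (½)*(-1/610)*(-172) - 188 = 43/305 - 188 = -57297/305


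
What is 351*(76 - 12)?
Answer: 22464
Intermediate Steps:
351*(76 - 12) = 351*64 = 22464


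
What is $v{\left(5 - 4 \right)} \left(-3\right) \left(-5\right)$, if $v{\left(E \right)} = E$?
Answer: $15$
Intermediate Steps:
$v{\left(5 - 4 \right)} \left(-3\right) \left(-5\right) = \left(5 - 4\right) \left(-3\right) \left(-5\right) = 1 \left(-3\right) \left(-5\right) = \left(-3\right) \left(-5\right) = 15$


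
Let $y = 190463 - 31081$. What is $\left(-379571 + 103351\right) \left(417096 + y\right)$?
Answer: $-159234753160$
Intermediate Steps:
$y = 159382$ ($y = 190463 - 31081 = 159382$)
$\left(-379571 + 103351\right) \left(417096 + y\right) = \left(-379571 + 103351\right) \left(417096 + 159382\right) = \left(-276220\right) 576478 = -159234753160$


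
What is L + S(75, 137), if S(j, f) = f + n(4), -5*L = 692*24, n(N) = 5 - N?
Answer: -15918/5 ≈ -3183.6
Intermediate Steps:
L = -16608/5 (L = -692*24/5 = -1/5*16608 = -16608/5 ≈ -3321.6)
S(j, f) = 1 + f (S(j, f) = f + (5 - 1*4) = f + (5 - 4) = f + 1 = 1 + f)
L + S(75, 137) = -16608/5 + (1 + 137) = -16608/5 + 138 = -15918/5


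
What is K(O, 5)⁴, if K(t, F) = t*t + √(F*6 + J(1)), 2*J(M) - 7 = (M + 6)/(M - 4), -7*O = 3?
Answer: 54580635484/51883209 + 932560*√291/117649 ≈ 1187.2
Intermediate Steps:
O = -3/7 (O = -⅐*3 = -3/7 ≈ -0.42857)
J(M) = 7/2 + (6 + M)/(2*(-4 + M)) (J(M) = 7/2 + ((M + 6)/(M - 4))/2 = 7/2 + ((6 + M)/(-4 + M))/2 = 7/2 + (6 + M)/(2*(-4 + M)))
K(t, F) = t² + √(7/3 + 6*F) (K(t, F) = t*t + √(F*6 + (-11 + 4*1)/(-4 + 1)) = t² + √(6*F + (-11 + 4)/(-3)) = t² + √(6*F - ⅓*(-7)) = t² + √(6*F + 7/3) = t² + √(7/3 + 6*F))
K(O, 5)⁴ = ((-3/7)² + √(21 + 54*5)/3)⁴ = (9/49 + √(21 + 270)/3)⁴ = (9/49 + √291/3)⁴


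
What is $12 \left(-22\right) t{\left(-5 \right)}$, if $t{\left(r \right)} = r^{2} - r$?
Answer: $-7920$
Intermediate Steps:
$12 \left(-22\right) t{\left(-5 \right)} = 12 \left(-22\right) \left(- 5 \left(-1 - 5\right)\right) = - 264 \left(\left(-5\right) \left(-6\right)\right) = \left(-264\right) 30 = -7920$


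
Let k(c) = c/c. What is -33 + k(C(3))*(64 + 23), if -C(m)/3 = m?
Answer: 54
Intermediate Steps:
C(m) = -3*m
k(c) = 1
-33 + k(C(3))*(64 + 23) = -33 + 1*(64 + 23) = -33 + 1*87 = -33 + 87 = 54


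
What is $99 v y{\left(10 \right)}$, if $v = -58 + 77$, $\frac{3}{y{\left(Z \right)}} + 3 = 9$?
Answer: $\frac{1881}{2} \approx 940.5$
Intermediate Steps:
$y{\left(Z \right)} = \frac{1}{2}$ ($y{\left(Z \right)} = \frac{3}{-3 + 9} = \frac{3}{6} = 3 \cdot \frac{1}{6} = \frac{1}{2}$)
$v = 19$
$99 v y{\left(10 \right)} = 99 \cdot 19 \cdot \frac{1}{2} = 1881 \cdot \frac{1}{2} = \frac{1881}{2}$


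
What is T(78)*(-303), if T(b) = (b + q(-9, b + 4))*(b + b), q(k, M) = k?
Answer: -3261492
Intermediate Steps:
T(b) = 2*b*(-9 + b) (T(b) = (b - 9)*(b + b) = (-9 + b)*(2*b) = 2*b*(-9 + b))
T(78)*(-303) = (2*78*(-9 + 78))*(-303) = (2*78*69)*(-303) = 10764*(-303) = -3261492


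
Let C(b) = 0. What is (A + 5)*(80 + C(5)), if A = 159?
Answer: 13120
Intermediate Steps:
(A + 5)*(80 + C(5)) = (159 + 5)*(80 + 0) = 164*80 = 13120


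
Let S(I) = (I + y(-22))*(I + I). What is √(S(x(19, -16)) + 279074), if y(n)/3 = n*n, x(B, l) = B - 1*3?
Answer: 5*√13042 ≈ 571.01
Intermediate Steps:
x(B, l) = -3 + B (x(B, l) = B - 3 = -3 + B)
y(n) = 3*n² (y(n) = 3*(n*n) = 3*n²)
S(I) = 2*I*(1452 + I) (S(I) = (I + 3*(-22)²)*(I + I) = (I + 3*484)*(2*I) = (I + 1452)*(2*I) = (1452 + I)*(2*I) = 2*I*(1452 + I))
√(S(x(19, -16)) + 279074) = √(2*(-3 + 19)*(1452 + (-3 + 19)) + 279074) = √(2*16*(1452 + 16) + 279074) = √(2*16*1468 + 279074) = √(46976 + 279074) = √326050 = 5*√13042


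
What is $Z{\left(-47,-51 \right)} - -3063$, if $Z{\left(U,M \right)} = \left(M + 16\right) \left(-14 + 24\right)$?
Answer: $2713$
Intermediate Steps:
$Z{\left(U,M \right)} = 160 + 10 M$ ($Z{\left(U,M \right)} = \left(16 + M\right) 10 = 160 + 10 M$)
$Z{\left(-47,-51 \right)} - -3063 = \left(160 + 10 \left(-51\right)\right) - -3063 = \left(160 - 510\right) + 3063 = -350 + 3063 = 2713$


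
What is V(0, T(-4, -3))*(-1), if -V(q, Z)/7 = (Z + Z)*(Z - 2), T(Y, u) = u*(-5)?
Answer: 2730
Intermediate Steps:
T(Y, u) = -5*u
V(q, Z) = -14*Z*(-2 + Z) (V(q, Z) = -7*(Z + Z)*(Z - 2) = -7*2*Z*(-2 + Z) = -14*Z*(-2 + Z))
V(0, T(-4, -3))*(-1) = (14*(-5*(-3))*(2 - (-5)*(-3)))*(-1) = (14*15*(2 - 1*15))*(-1) = (14*15*(2 - 15))*(-1) = (14*15*(-13))*(-1) = -2730*(-1) = 2730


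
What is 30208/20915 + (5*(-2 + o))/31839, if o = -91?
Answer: 317355679/221970895 ≈ 1.4297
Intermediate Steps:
30208/20915 + (5*(-2 + o))/31839 = 30208/20915 + (5*(-2 - 91))/31839 = 30208*(1/20915) + (5*(-93))*(1/31839) = 30208/20915 - 465*1/31839 = 30208/20915 - 155/10613 = 317355679/221970895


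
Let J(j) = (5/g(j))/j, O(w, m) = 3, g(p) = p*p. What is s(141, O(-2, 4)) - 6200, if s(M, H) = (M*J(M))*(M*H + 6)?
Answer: -41086685/6627 ≈ -6199.9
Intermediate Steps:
g(p) = p**2
J(j) = 5/j**3 (J(j) = (5/(j**2))/j = (5/j**2)/j = 5/j**3)
s(M, H) = 5*(6 + H*M)/M**2 (s(M, H) = (M*(5/M**3))*(M*H + 6) = (5/M**2)*(H*M + 6) = (5/M**2)*(6 + H*M) = 5*(6 + H*M)/M**2)
s(141, O(-2, 4)) - 6200 = 5*(6 + 3*141)/141**2 - 6200 = 5*(1/19881)*(6 + 423) - 6200 = 5*(1/19881)*429 - 6200 = 715/6627 - 6200 = -41086685/6627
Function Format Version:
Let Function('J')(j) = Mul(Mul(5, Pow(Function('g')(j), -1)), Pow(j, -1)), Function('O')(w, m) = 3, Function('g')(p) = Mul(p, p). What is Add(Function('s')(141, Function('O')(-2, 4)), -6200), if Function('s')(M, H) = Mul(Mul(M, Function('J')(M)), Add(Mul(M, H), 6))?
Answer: Rational(-41086685, 6627) ≈ -6199.9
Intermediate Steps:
Function('g')(p) = Pow(p, 2)
Function('J')(j) = Mul(5, Pow(j, -3)) (Function('J')(j) = Mul(Mul(5, Pow(Pow(j, 2), -1)), Pow(j, -1)) = Mul(Mul(5, Pow(j, -2)), Pow(j, -1)) = Mul(5, Pow(j, -3)))
Function('s')(M, H) = Mul(5, Pow(M, -2), Add(6, Mul(H, M))) (Function('s')(M, H) = Mul(Mul(M, Mul(5, Pow(M, -3))), Add(Mul(M, H), 6)) = Mul(Mul(5, Pow(M, -2)), Add(Mul(H, M), 6)) = Mul(Mul(5, Pow(M, -2)), Add(6, Mul(H, M))) = Mul(5, Pow(M, -2), Add(6, Mul(H, M))))
Add(Function('s')(141, Function('O')(-2, 4)), -6200) = Add(Mul(5, Pow(141, -2), Add(6, Mul(3, 141))), -6200) = Add(Mul(5, Rational(1, 19881), Add(6, 423)), -6200) = Add(Mul(5, Rational(1, 19881), 429), -6200) = Add(Rational(715, 6627), -6200) = Rational(-41086685, 6627)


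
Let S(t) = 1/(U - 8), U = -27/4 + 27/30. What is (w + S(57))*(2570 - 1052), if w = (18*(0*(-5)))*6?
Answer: -30360/277 ≈ -109.60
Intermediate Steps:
U = -117/20 (U = -27*1/4 + 27*(1/30) = -27/4 + 9/10 = -117/20 ≈ -5.8500)
S(t) = -20/277 (S(t) = 1/(-117/20 - 8) = 1/(-277/20) = -20/277)
w = 0 (w = (18*0)*6 = 0*6 = 0)
(w + S(57))*(2570 - 1052) = (0 - 20/277)*(2570 - 1052) = -20/277*1518 = -30360/277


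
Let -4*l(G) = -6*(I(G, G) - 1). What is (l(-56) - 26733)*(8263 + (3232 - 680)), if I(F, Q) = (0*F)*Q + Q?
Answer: -580084155/2 ≈ -2.9004e+8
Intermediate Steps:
I(F, Q) = Q (I(F, Q) = 0*Q + Q = 0 + Q = Q)
l(G) = -3/2 + 3*G/2 (l(G) = -(-3)*(G - 1)/2 = -(-3)*(-1 + G)/2 = -(6 - 6*G)/4 = -3/2 + 3*G/2)
(l(-56) - 26733)*(8263 + (3232 - 680)) = ((-3/2 + (3/2)*(-56)) - 26733)*(8263 + (3232 - 680)) = ((-3/2 - 84) - 26733)*(8263 + 2552) = (-171/2 - 26733)*10815 = -53637/2*10815 = -580084155/2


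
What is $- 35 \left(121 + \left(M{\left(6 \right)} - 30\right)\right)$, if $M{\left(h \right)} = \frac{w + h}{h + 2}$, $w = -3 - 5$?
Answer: $- \frac{12705}{4} \approx -3176.3$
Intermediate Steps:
$w = -8$
$M{\left(h \right)} = \frac{-8 + h}{2 + h}$ ($M{\left(h \right)} = \frac{-8 + h}{h + 2} = \frac{-8 + h}{2 + h}$)
$- 35 \left(121 + \left(M{\left(6 \right)} - 30\right)\right) = - 35 \left(121 - \left(30 - \frac{-8 + 6}{2 + 6}\right)\right) = - 35 \left(121 - \left(30 - \frac{1}{8} \left(-2\right)\right)\right) = - 35 \left(121 + \left(\frac{1}{8} \left(-2\right) - 30\right)\right) = - 35 \left(121 - \frac{121}{4}\right) = \left(-35\right) \frac{363}{4} = - \frac{12705}{4}$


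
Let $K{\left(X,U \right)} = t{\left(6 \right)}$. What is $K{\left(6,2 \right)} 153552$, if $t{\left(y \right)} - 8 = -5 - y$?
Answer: $-460656$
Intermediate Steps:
$t{\left(y \right)} = 3 - y$ ($t{\left(y \right)} = 8 - \left(5 + y\right) = 3 - y$)
$K{\left(X,U \right)} = -3$ ($K{\left(X,U \right)} = 3 - 6 = -3$)
$K{\left(6,2 \right)} 153552 = \left(-3\right) 153552 = -460656$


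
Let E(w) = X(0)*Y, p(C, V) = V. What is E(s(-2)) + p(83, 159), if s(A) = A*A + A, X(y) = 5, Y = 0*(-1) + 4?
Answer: 179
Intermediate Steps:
Y = 4 (Y = 0 + 4 = 4)
s(A) = A + A² (s(A) = A² + A = A + A²)
E(w) = 20 (E(w) = 5*4 = 20)
E(s(-2)) + p(83, 159) = 20 + 159 = 179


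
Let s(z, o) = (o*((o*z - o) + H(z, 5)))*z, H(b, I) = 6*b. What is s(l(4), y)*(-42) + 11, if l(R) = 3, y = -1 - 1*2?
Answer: 4547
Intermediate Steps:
y = -3 (y = -1 - 2 = -3)
s(z, o) = o*z*(-o + 6*z + o*z) (s(z, o) = (o*((o*z - o) + 6*z))*z = (o*((-o + o*z) + 6*z))*z = (o*(-o + 6*z + o*z))*z = o*z*(-o + 6*z + o*z))
s(l(4), y)*(-42) + 11 = -3*3*(-1*(-3) + 6*3 - 3*3)*(-42) + 11 = -3*3*(3 + 18 - 9)*(-42) + 11 = -3*3*12*(-42) + 11 = -108*(-42) + 11 = 4536 + 11 = 4547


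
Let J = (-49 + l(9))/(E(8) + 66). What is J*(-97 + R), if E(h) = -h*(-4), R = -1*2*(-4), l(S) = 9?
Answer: 1780/49 ≈ 36.327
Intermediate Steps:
R = 8 (R = -2*(-4) = 8)
E(h) = 4*h (E(h) = -(-4)*h = 4*h)
J = -20/49 (J = (-49 + 9)/(4*8 + 66) = -40/(32 + 66) = -40/98 = -40*1/98 = -20/49 ≈ -0.40816)
J*(-97 + R) = -20*(-97 + 8)/49 = -20/49*(-89) = 1780/49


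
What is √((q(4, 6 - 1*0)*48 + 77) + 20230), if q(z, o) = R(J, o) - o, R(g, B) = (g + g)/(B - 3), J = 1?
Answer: √20051 ≈ 141.60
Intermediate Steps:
R(g, B) = 2*g/(-3 + B) (R(g, B) = (2*g)/(-3 + B) = 2*g/(-3 + B))
q(z, o) = -o + 2/(-3 + o) (q(z, o) = 2*1/(-3 + o) - o = 2/(-3 + o) - o = -o + 2/(-3 + o))
√((q(4, 6 - 1*0)*48 + 77) + 20230) = √((((2 - (6 - 1*0)*(-3 + (6 - 1*0)))/(-3 + (6 - 1*0)))*48 + 77) + 20230) = √((((2 - (6 + 0)*(-3 + (6 + 0)))/(-3 + (6 + 0)))*48 + 77) + 20230) = √((((2 - 1*6*(-3 + 6))/(-3 + 6))*48 + 77) + 20230) = √((((2 - 1*6*3)/3)*48 + 77) + 20230) = √((((2 - 18)/3)*48 + 77) + 20230) = √((((⅓)*(-16))*48 + 77) + 20230) = √((-16/3*48 + 77) + 20230) = √((-256 + 77) + 20230) = √(-179 + 20230) = √20051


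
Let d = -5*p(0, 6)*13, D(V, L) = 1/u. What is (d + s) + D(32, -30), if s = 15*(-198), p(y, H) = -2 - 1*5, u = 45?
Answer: -113174/45 ≈ -2515.0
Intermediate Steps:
p(y, H) = -7 (p(y, H) = -2 - 5 = -7)
s = -2970
D(V, L) = 1/45
d = 455 (d = -5*(-7)*13 = 35*13 = 455)
(d + s) + D(32, -30) = (455 - 2970) + 1/45 = -2515 + 1/45 = -113174/45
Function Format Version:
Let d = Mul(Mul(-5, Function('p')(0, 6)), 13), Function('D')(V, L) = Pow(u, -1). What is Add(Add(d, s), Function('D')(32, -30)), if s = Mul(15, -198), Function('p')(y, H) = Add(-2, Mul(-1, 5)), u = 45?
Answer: Rational(-113174, 45) ≈ -2515.0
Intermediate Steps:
Function('p')(y, H) = -7 (Function('p')(y, H) = Add(-2, -5) = -7)
s = -2970
Function('D')(V, L) = Rational(1, 45) (Function('D')(V, L) = Pow(45, -1) = Rational(1, 45))
d = 455 (d = Mul(Mul(-5, -7), 13) = Mul(35, 13) = 455)
Add(Add(d, s), Function('D')(32, -30)) = Add(Add(455, -2970), Rational(1, 45)) = Add(-2515, Rational(1, 45)) = Rational(-113174, 45)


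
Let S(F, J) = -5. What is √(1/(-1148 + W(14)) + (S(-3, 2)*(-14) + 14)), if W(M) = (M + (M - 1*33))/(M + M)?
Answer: 1162*√64298/32149 ≈ 9.1651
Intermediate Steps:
W(M) = (-33 + 2*M)/(2*M) (W(M) = (M + (M - 33))/((2*M)) = (M + (-33 + M))*(1/(2*M)) = (-33 + 2*M)*(1/(2*M)) = (-33 + 2*M)/(2*M))
√(1/(-1148 + W(14)) + (S(-3, 2)*(-14) + 14)) = √(1/(-1148 + (-33/2 + 14)/14) + (-5*(-14) + 14)) = √(1/(-1148 + (1/14)*(-5/2)) + (70 + 14)) = √(1/(-1148 - 5/28) + 84) = √(1/(-32149/28) + 84) = √(-28/32149 + 84) = √(2700488/32149) = 1162*√64298/32149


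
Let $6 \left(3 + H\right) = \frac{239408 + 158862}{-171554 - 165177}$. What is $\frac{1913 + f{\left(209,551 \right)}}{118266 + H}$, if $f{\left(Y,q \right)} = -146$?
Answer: $\frac{1785011031}{119468255624} \approx 0.014941$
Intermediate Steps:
$H = - \frac{3229714}{1010193}$ ($H = -3 + \frac{\left(239408 + 158862\right) \frac{1}{-171554 - 165177}}{6} = -3 + \frac{398270 \frac{1}{-336731}}{6} = -3 + \frac{398270 \left(- \frac{1}{336731}\right)}{6} = -3 + \frac{1}{6} \left(- \frac{398270}{336731}\right) = -3 - \frac{199135}{1010193} = - \frac{3229714}{1010193} \approx -3.1971$)
$\frac{1913 + f{\left(209,551 \right)}}{118266 + H} = \frac{1913 - 146}{118266 - \frac{3229714}{1010193}} = \frac{1767}{\frac{119468255624}{1010193}} = 1767 \cdot \frac{1010193}{119468255624} = \frac{1785011031}{119468255624}$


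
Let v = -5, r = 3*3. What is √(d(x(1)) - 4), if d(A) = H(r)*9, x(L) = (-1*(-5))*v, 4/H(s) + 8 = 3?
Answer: 2*I*√70/5 ≈ 3.3466*I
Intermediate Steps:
r = 9
H(s) = -⅘ (H(s) = 4/(-8 + 3) = 4/(-5) = 4*(-⅕) = -⅘)
x(L) = -25 (x(L) = -1*(-5)*(-5) = 5*(-5) = -25)
d(A) = -36/5 (d(A) = -⅘*9 = -36/5)
√(d(x(1)) - 4) = √(-36/5 - 4) = √(-56/5) = 2*I*√70/5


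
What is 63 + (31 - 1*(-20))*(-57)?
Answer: -2844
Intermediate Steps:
63 + (31 - 1*(-20))*(-57) = 63 + (31 + 20)*(-57) = 63 + 51*(-57) = 63 - 2907 = -2844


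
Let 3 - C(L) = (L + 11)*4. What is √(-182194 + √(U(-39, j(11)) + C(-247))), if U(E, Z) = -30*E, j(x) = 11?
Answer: √(-182194 + √2117) ≈ 426.79*I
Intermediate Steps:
C(L) = -41 - 4*L (C(L) = 3 - (L + 11)*4 = 3 - (11 + L)*4 = 3 - (44 + 4*L) = 3 + (-44 - 4*L) = -41 - 4*L)
√(-182194 + √(U(-39, j(11)) + C(-247))) = √(-182194 + √(-30*(-39) + (-41 - 4*(-247)))) = √(-182194 + √(1170 + (-41 + 988))) = √(-182194 + √(1170 + 947)) = √(-182194 + √2117)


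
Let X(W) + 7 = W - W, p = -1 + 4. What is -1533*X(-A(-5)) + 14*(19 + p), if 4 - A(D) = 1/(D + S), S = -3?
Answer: 11039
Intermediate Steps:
A(D) = 4 - 1/(-3 + D) (A(D) = 4 - 1/(D - 3) = 4 - 1/(-3 + D))
p = 3
X(W) = -7 (X(W) = -7 + (W - W) = -7 + 0 = -7)
-1533*X(-A(-5)) + 14*(19 + p) = -1533*(-7) + 14*(19 + 3) = 10731 + 14*22 = 10731 + 308 = 11039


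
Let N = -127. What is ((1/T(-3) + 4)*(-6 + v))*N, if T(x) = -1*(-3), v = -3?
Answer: 4953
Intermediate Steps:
T(x) = 3
((1/T(-3) + 4)*(-6 + v))*N = ((1/3 + 4)*(-6 - 3))*(-127) = ((1/3 + 4)*(-9))*(-127) = ((13/3)*(-9))*(-127) = -39*(-127) = 4953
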